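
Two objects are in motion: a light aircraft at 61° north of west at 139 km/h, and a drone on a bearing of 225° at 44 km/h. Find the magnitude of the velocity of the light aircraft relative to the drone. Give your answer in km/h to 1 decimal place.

Taking east as x and north as y: light aircraft velocity = (-67.389, 121.572) km/h; drone velocity = (-31.113, -31.113) km/h.
Velocity of light aircraft relative to drone = (-67.389, 121.572) − (-31.113, -31.113) = (-36.276, 152.685) km/h.
Magnitude = |(-36.276, 152.685)| = 156.935 km/h.

156.9 km/h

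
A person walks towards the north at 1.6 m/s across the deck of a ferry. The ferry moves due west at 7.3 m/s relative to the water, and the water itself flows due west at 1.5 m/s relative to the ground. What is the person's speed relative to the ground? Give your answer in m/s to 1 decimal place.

In east/north components (m/s): person relative to ferry = (0.000, 1.600); ferry relative to water = (-7.300, 0.000); water relative to ground = (-1.500, 0.000).
Sum = (-8.800, 1.600) m/s.
Speed = |(-8.800, 1.600)| = 8.944 m/s.

8.9 m/s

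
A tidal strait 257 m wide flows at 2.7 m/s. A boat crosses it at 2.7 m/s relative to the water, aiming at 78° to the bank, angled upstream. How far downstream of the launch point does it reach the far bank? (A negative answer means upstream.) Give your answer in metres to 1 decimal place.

208.1 m

Perpendicular speed = 2.641 m/s; crossing time = 257 / 2.641 = 97.312 s.
Net downstream speed = 2.139 m/s.
Drift = 2.139 × 97.312 = 208.114 m (downstream).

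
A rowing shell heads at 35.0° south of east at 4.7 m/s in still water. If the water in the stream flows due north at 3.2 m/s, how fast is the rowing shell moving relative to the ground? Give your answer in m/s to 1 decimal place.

3.9 m/s

Taking east as x and north as y: velocity relative to the water = (3.850, -2.696) m/s; the water relative to ground = (0.000, 3.200) m/s.
Velocity relative to ground = (3.850, -2.696) + (0.000, 3.200) = (3.850, 0.504) m/s.
Speed = |(3.850, 0.504)| = 3.883 m/s.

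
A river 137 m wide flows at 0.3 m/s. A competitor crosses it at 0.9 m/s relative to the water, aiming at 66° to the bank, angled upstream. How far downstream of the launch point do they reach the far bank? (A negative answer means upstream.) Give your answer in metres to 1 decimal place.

Perpendicular speed = 0.822 m/s; crossing time = 137 / 0.822 = 166.628 s.
Net downstream speed = -0.066 m/s.
Drift = -0.066 × 166.628 = -11.008 m (upstream).

-11.0 m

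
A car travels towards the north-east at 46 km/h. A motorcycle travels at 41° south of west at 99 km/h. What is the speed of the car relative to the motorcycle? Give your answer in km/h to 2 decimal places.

Taking east as x and north as y: car velocity = (32.527, 32.527) km/h; motorcycle velocity = (-74.716, -64.950) km/h.
Velocity of car relative to motorcycle = (32.527, 32.527) − (-74.716, -64.950) = (107.243, 97.477) km/h.
Magnitude = |(107.243, 97.477)| = 144.923 km/h.

144.92 km/h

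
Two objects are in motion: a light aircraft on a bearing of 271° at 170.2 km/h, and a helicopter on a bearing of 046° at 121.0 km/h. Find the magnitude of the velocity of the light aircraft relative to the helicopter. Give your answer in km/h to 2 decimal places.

Taking east as x and north as y: light aircraft velocity = (-170.174, 2.970) km/h; helicopter velocity = (87.040, 84.054) km/h.
Velocity of light aircraft relative to helicopter = (-170.174, 2.970) − (87.040, 84.054) = (-257.214, -81.083) km/h.
Magnitude = |(-257.214, -81.083)| = 269.692 km/h.

269.69 km/h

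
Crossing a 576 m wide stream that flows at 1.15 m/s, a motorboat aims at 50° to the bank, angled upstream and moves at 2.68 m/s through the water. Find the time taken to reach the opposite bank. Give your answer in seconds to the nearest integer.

281 s

The component of the motorboat's velocity perpendicular to the bank is 2.68 × sin 50° = 2.053 m/s.
The flow acts along the bank and has no component across it.
Time = 576 / 2.053 = 280.565 s.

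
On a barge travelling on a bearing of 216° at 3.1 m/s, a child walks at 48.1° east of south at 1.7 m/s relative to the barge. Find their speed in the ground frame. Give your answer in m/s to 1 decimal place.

3.7 m/s

Taking east as x and north as y: barge velocity = (-1.822, -2.508) m/s; child velocity relative to barge = (1.265, -1.135) m/s.
Velocity relative to ground = (-1.822, -2.508) + (1.265, -1.135) = (-0.557, -3.643) m/s.
Speed = |(-0.557, -3.643)| = 3.686 m/s.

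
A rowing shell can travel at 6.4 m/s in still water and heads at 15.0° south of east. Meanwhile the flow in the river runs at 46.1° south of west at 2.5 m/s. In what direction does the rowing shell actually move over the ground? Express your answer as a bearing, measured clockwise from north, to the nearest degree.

128°

Taking east as x and north as y: velocity relative to the water = (6.182, -1.656) m/s; the water relative to ground = (-1.734, -1.801) m/s.
Velocity relative to ground = (6.182, -1.656) + (-1.734, -1.801) = (4.448, -3.458) m/s.
Bearing = atan2(4.45, -3.46) = 127.86° clockwise from north.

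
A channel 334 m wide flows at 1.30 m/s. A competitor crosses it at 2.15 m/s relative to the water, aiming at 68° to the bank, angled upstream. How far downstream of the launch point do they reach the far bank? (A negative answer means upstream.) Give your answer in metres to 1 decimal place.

Perpendicular speed = 1.993 m/s; crossing time = 334 / 1.993 = 167.549 s.
Net downstream speed = 0.495 m/s.
Drift = 0.495 × 167.549 = 82.869 m (downstream).

82.9 m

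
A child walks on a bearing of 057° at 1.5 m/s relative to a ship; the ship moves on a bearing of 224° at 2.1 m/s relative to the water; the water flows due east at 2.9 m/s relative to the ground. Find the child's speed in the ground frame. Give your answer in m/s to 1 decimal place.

2.8 m/s

In east/north components (m/s): child relative to ship = (1.258, 0.817); ship relative to water = (-1.459, -1.511); water relative to ground = (2.900, 0.000).
Sum = (2.699, -0.694) m/s.
Speed = |(2.699, -0.694)| = 2.787 m/s.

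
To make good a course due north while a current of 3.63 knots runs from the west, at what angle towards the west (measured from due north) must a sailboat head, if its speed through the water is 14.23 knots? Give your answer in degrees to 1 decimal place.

The current pushes perpendicular to the desired track; the heading must have a component into the current equal to 3.63 knots: 14.23 sin θ = 3.63.
sin θ = 0.2551, so θ = 14.779°.

14.8°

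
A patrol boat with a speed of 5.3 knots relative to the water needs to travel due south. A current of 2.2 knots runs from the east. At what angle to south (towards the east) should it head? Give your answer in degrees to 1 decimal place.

The current pushes perpendicular to the desired track; the heading must have a component into the current equal to 2.2 knots: 5.3 sin θ = 2.2.
sin θ = 0.4151, so θ = 24.525°.

24.5°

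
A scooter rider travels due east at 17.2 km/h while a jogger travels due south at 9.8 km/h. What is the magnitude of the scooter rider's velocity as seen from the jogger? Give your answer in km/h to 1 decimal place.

19.8 km/h

Taking east as x and north as y: scooter rider velocity = (17.200, 0.000) km/h; jogger velocity = (0.000, -9.800) km/h.
Velocity of scooter rider relative to jogger = (17.200, 0.000) − (0.000, -9.800) = (17.200, 9.800) km/h.
Magnitude = |(17.200, 9.800)| = 19.796 km/h.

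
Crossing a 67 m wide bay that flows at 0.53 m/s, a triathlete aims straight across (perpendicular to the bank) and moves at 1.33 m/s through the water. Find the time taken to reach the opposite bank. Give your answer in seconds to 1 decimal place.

The component of the triathlete's velocity perpendicular to the bank is 1.33 m/s.
The flow acts along the bank and has no component across it.
Time = 67 / 1.330 = 50.376 s.

50.4 s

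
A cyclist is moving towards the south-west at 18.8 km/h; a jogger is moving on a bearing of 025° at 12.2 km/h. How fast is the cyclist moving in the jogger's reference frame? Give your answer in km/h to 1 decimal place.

Taking east as x and north as y: cyclist velocity = (-13.294, -13.294) km/h; jogger velocity = (5.156, 11.057) km/h.
Velocity of cyclist relative to jogger = (-13.294, -13.294) − (5.156, 11.057) = (-18.450, -24.351) km/h.
Magnitude = |(-18.450, -24.351)| = 30.551 km/h.

30.6 km/h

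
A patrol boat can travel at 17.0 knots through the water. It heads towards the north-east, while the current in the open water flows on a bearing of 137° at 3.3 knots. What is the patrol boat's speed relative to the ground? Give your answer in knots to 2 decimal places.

17.20 knots

Taking east as x and north as y: velocity relative to the water = (12.021, 12.021) knots; the water relative to ground = (2.251, -2.413) knots.
Velocity relative to ground = (12.021, 12.021) + (2.251, -2.413) = (14.271, 9.607) knots.
Speed = |(14.271, 9.607)| = 17.204 knots.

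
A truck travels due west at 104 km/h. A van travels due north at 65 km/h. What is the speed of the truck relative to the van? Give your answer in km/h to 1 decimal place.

122.6 km/h

Taking east as x and north as y: truck velocity = (-104.000, 0.000) km/h; van velocity = (0.000, 65.000) km/h.
Velocity of truck relative to van = (-104.000, 0.000) − (0.000, 65.000) = (-104.000, -65.000) km/h.
Magnitude = |(-104.000, -65.000)| = 122.642 km/h.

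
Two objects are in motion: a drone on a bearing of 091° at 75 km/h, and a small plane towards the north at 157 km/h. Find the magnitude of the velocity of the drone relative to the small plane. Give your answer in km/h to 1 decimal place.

175.2 km/h

Taking east as x and north as y: drone velocity = (74.989, -1.309) km/h; small plane velocity = (0.000, 157.000) km/h.
Velocity of drone relative to small plane = (74.989, -1.309) − (0.000, 157.000) = (74.989, -158.309) km/h.
Magnitude = |(74.989, -158.309)| = 175.171 km/h.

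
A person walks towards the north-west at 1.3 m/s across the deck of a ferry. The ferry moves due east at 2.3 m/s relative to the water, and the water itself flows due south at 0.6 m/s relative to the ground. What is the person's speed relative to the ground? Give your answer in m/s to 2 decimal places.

In east/north components (m/s): person relative to ferry = (-0.919, 0.919); ferry relative to water = (2.300, 0.000); water relative to ground = (0.000, -0.600).
Sum = (1.381, 0.319) m/s.
Speed = |(1.381, 0.319)| = 1.417 m/s.

1.42 m/s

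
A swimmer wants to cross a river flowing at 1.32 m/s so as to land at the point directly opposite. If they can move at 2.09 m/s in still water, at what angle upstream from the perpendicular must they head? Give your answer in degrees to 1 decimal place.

To cancel the current, the upstream component of the swimmer's velocity must equal the flow: 2.09 sin θ = 1.32.
sin θ = 1.32 / 2.09 = 0.6316.
θ = arcsin(0.6316) = 39.167°.

39.2°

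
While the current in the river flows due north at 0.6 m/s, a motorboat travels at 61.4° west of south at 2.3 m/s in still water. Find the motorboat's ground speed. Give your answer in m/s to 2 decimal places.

2.08 m/s

Taking east as x and north as y: velocity relative to the water = (-2.019, -1.101) m/s; the water relative to ground = (0.000, 0.600) m/s.
Velocity relative to ground = (-2.019, -1.101) + (0.000, 0.600) = (-2.019, -0.501) m/s.
Speed = |(-2.019, -0.501)| = 2.081 m/s.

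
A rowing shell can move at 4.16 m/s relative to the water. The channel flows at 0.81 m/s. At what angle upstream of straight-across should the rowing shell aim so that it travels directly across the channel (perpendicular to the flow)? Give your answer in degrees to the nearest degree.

11°

To cancel the current, the upstream component of the rowing shell's velocity must equal the flow: 4.16 sin θ = 0.81.
sin θ = 0.81 / 4.16 = 0.1947.
θ = arcsin(0.1947) = 11.228°.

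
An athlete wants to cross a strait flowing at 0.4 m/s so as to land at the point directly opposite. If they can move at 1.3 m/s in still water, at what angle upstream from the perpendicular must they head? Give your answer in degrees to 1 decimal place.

17.9°

To cancel the current, the upstream component of the athlete's velocity must equal the flow: 1.3 sin θ = 0.4.
sin θ = 0.4 / 1.3 = 0.3077.
θ = arcsin(0.3077) = 17.920°.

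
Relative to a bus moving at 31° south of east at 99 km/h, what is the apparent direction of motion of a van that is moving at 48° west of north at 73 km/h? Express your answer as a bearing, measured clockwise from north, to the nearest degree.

306°

Taking east as x and north as y: van velocity = (-54.250, 48.847) km/h; bus velocity = (84.860, -50.989) km/h.
Velocity of van relative to bus = (-54.250, 48.847) − (84.860, -50.989) = (-139.109, 99.835) km/h.
Bearing = atan2(-139.11, 99.84) = 305.67° clockwise from north.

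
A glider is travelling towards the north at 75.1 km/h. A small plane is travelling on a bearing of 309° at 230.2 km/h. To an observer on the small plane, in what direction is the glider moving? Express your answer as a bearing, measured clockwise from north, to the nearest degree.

111°

Taking east as x and north as y: glider velocity = (0.000, 75.100) km/h; small plane velocity = (-178.899, 144.870) km/h.
Velocity of glider relative to small plane = (0.000, 75.100) − (-178.899, 144.870) = (178.899, -69.770) km/h.
Bearing = atan2(178.90, -69.77) = 111.31° clockwise from north.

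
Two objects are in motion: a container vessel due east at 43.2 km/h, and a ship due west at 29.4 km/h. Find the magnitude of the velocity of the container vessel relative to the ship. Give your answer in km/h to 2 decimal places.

72.60 km/h

Taking east as x and north as y: container vessel velocity = (43.200, 0.000) km/h; ship velocity = (-29.400, 0.000) km/h.
Velocity of container vessel relative to ship = (43.200, 0.000) − (-29.400, 0.000) = (72.600, 0.000) km/h.
Magnitude = |(72.600, 0.000)| = 72.600 km/h.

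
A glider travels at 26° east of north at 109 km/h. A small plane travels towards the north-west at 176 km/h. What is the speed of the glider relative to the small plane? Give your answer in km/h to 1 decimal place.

174.3 km/h

Taking east as x and north as y: glider velocity = (47.782, 97.969) km/h; small plane velocity = (-124.451, 124.451) km/h.
Velocity of glider relative to small plane = (47.782, 97.969) − (-124.451, 124.451) = (172.233, -26.482) km/h.
Magnitude = |(172.233, -26.482)| = 174.257 km/h.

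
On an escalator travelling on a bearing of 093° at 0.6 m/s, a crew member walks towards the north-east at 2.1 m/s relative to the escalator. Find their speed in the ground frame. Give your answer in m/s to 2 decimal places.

Taking east as x and north as y: escalator velocity = (0.599, -0.031) m/s; crew member velocity relative to escalator = (1.485, 1.485) m/s.
Velocity relative to ground = (0.599, -0.031) + (1.485, 1.485) = (2.084, 1.454) m/s.
Speed = |(2.084, 1.454)| = 2.541 m/s.

2.54 m/s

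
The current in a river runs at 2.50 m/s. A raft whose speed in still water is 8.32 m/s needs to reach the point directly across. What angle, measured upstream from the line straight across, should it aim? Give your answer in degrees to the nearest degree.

To cancel the current, the upstream component of the raft's velocity must equal the flow: 8.32 sin θ = 2.50.
sin θ = 2.50 / 8.32 = 0.3005.
θ = arcsin(0.3005) = 17.486°.

17°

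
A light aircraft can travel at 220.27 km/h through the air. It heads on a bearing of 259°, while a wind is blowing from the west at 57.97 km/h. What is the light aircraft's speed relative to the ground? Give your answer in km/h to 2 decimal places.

Taking east as x and north as y: velocity relative to the air = (-216.223, -42.029) km/h; the air relative to ground = (57.970, 0.000) km/h.
Velocity relative to ground = (-216.223, -42.029) + (57.970, 0.000) = (-158.253, -42.029) km/h.
Speed = |(-158.253, -42.029)| = 163.739 km/h.

163.74 km/h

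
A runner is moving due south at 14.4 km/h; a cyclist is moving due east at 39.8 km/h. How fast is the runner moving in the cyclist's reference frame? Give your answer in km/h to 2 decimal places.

42.32 km/h

Taking east as x and north as y: runner velocity = (0.000, -14.400) km/h; cyclist velocity = (39.800, 0.000) km/h.
Velocity of runner relative to cyclist = (0.000, -14.400) − (39.800, 0.000) = (-39.800, -14.400) km/h.
Magnitude = |(-39.800, -14.400)| = 42.325 km/h.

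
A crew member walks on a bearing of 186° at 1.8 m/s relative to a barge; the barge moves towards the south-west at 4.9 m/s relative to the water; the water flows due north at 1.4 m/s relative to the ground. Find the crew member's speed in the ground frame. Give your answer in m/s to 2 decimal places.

In east/north components (m/s): crew member relative to barge = (-0.188, -1.790); barge relative to water = (-3.465, -3.465); water relative to ground = (0.000, 1.400).
Sum = (-3.653, -3.855) m/s.
Speed = |(-3.653, -3.855)| = 5.311 m/s.

5.31 m/s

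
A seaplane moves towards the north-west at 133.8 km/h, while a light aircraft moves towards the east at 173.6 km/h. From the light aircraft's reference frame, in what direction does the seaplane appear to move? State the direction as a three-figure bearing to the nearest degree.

289°

Taking east as x and north as y: seaplane velocity = (-94.611, 94.611) km/h; light aircraft velocity = (173.600, 0.000) km/h.
Velocity of seaplane relative to light aircraft = (-94.611, 94.611) − (173.600, 0.000) = (-268.211, 94.611) km/h.
Bearing = atan2(-268.21, 94.61) = 289.43° clockwise from north.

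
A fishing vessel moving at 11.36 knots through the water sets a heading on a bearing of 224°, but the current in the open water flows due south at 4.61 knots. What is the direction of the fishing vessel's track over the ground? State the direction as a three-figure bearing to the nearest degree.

Taking east as x and north as y: velocity relative to the water = (-7.891, -8.172) knots; the water relative to ground = (0.000, -4.610) knots.
Velocity relative to ground = (-7.891, -8.172) + (0.000, -4.610) = (-7.891, -12.782) knots.
Bearing = atan2(-7.89, -12.78) = 211.69° clockwise from north.

212°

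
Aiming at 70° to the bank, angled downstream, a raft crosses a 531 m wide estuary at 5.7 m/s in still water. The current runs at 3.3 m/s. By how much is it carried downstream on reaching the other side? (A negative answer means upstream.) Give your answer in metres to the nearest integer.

520 m

Perpendicular speed = 5.356 m/s; crossing time = 531 / 5.356 = 99.137 s.
Net downstream speed = 5.250 m/s.
Drift = 5.250 × 99.137 = 520.419 m (downstream).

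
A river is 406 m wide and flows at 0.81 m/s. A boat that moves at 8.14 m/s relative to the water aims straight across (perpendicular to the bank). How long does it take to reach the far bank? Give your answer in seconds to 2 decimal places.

The component of the boat's velocity perpendicular to the bank is 8.14 m/s.
Only the cross-stream component determines the crossing time; the current contributes nothing perpendicular to the bank.
Time = 406 / 8.140 = 49.877 s.

49.88 s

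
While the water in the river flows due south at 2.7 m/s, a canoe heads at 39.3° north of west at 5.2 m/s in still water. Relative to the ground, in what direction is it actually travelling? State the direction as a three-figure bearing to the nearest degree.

Taking east as x and north as y: velocity relative to the water = (-4.024, 3.294) m/s; the water relative to ground = (0.000, -2.700) m/s.
Velocity relative to ground = (-4.024, 3.294) + (0.000, -2.700) = (-4.024, 0.594) m/s.
Bearing = atan2(-4.02, 0.59) = 278.39° clockwise from north.

278°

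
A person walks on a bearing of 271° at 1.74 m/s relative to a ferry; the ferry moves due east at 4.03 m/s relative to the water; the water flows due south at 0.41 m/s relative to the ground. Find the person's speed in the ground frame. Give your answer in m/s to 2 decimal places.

In east/north components (m/s): person relative to ferry = (-1.740, 0.030); ferry relative to water = (4.030, 0.000); water relative to ground = (0.000, -0.410).
Sum = (2.290, -0.380) m/s.
Speed = |(2.290, -0.380)| = 2.322 m/s.

2.32 m/s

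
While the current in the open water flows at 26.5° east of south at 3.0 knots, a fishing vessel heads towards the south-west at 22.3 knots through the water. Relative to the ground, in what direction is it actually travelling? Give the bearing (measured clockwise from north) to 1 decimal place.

Taking east as x and north as y: velocity relative to the water = (-15.768, -15.768) knots; the water relative to ground = (1.339, -2.685) knots.
Velocity relative to ground = (-15.768, -15.768) + (1.339, -2.685) = (-14.430, -18.453) knots.
Bearing = atan2(-14.43, -18.45) = 218.02° clockwise from north.

218.0°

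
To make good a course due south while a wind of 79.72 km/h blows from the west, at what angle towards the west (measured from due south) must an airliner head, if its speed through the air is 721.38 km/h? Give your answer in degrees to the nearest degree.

The wind pushes perpendicular to the desired track; the heading must have a component into the wind equal to 79.72 km/h: 721.38 sin θ = 79.72.
sin θ = 0.1105, so θ = 6.345°.

6°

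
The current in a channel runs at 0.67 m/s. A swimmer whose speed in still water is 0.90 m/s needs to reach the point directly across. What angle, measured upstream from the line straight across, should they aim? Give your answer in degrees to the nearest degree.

48°

To cancel the current, the upstream component of the swimmer's velocity must equal the flow: 0.90 sin θ = 0.67.
sin θ = 0.67 / 0.90 = 0.7444.
θ = arcsin(0.7444) = 48.111°.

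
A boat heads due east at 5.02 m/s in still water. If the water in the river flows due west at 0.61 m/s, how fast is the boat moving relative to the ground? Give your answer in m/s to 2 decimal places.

4.41 m/s

Taking east as x and north as y: velocity relative to the water = (5.020, 0.000) m/s; the water relative to ground = (-0.610, 0.000) m/s.
Velocity relative to ground = (5.020, 0.000) + (-0.610, 0.000) = (4.410, 0.000) m/s.
Speed = |(4.410, 0.000)| = 4.410 m/s.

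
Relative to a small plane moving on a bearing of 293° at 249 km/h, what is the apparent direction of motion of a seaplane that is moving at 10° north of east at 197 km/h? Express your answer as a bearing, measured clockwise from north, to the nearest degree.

Taking east as x and north as y: seaplane velocity = (194.007, 34.209) km/h; small plane velocity = (-229.206, 97.292) km/h.
Velocity of seaplane relative to small plane = (194.007, 34.209) − (-229.206, 97.292) = (423.213, -63.083) km/h.
Bearing = atan2(423.21, -63.08) = 98.48° clockwise from north.

098°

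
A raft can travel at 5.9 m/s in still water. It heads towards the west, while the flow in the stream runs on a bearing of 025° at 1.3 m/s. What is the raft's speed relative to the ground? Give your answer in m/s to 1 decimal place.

Taking east as x and north as y: velocity relative to the water = (-5.900, 0.000) m/s; the water relative to ground = (0.549, 1.178) m/s.
Velocity relative to ground = (-5.900, 0.000) + (0.549, 1.178) = (-5.351, 1.178) m/s.
Speed = |(-5.351, 1.178)| = 5.479 m/s.

5.5 m/s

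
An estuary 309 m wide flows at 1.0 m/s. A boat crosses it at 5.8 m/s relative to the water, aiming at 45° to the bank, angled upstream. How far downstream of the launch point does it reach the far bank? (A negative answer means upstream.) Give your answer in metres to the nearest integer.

Perpendicular speed = 4.101 m/s; crossing time = 309 / 4.101 = 75.343 s.
Net downstream speed = -3.101 m/s.
Drift = -3.101 × 75.343 = -233.657 m (upstream).

-234 m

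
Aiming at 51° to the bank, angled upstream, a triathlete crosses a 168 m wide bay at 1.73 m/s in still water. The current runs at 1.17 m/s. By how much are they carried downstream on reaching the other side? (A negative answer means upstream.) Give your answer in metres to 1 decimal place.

Perpendicular speed = 1.344 m/s; crossing time = 168 / 1.344 = 124.957 s.
Net downstream speed = 0.081 m/s.
Drift = 0.081 × 124.957 = 10.156 m (downstream).

10.2 m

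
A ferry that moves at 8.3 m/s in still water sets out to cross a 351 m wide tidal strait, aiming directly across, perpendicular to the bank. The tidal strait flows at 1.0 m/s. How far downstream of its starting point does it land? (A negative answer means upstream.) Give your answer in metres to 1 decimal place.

Perpendicular speed = 8.300 m/s; crossing time = 351 / 8.300 = 42.289 s.
Net downstream speed = 1.000 m/s.
Drift = 1.000 × 42.289 = 42.289 m (downstream).

42.3 m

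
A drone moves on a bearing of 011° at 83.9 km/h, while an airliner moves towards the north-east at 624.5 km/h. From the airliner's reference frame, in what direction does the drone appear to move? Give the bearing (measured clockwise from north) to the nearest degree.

230°

Taking east as x and north as y: drone velocity = (16.009, 82.359) km/h; airliner velocity = (441.588, 441.588) km/h.
Velocity of drone relative to airliner = (16.009, 82.359) − (441.588, 441.588) = (-425.579, -359.230) km/h.
Bearing = atan2(-425.58, -359.23) = 229.83° clockwise from north.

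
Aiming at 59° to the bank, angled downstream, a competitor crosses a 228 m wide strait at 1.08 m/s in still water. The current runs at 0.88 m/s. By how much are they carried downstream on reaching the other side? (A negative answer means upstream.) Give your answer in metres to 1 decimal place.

Perpendicular speed = 0.926 m/s; crossing time = 228 / 0.926 = 246.289 s.
Net downstream speed = 1.436 m/s.
Drift = 1.436 × 246.289 = 353.731 m (downstream).

353.7 m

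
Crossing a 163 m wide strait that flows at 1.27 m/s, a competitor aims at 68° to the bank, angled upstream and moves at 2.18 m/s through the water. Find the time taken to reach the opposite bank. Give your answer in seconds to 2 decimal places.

The component of the competitor's velocity perpendicular to the bank is 2.18 × sin 68° = 2.021 m/s.
The current is parallel to the bank, so it does not affect the crossing time.
Time = 163 / 2.021 = 80.643 s.

80.64 s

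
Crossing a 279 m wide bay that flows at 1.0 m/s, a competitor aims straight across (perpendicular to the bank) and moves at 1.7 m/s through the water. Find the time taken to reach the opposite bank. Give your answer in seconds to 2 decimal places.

164.12 s

The component of the competitor's velocity perpendicular to the bank is 1.7 m/s.
Only the cross-stream component determines the crossing time; the current contributes nothing perpendicular to the bank.
Time = 279 / 1.700 = 164.118 s.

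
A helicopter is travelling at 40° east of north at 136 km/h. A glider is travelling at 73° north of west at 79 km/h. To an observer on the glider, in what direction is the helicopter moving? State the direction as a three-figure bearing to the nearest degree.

075°

Taking east as x and north as y: helicopter velocity = (87.419, 104.182) km/h; glider velocity = (-23.097, 75.548) km/h.
Velocity of helicopter relative to glider = (87.419, 104.182) − (-23.097, 75.548) = (110.516, 28.634) km/h.
Bearing = atan2(110.52, 28.63) = 75.47° clockwise from north.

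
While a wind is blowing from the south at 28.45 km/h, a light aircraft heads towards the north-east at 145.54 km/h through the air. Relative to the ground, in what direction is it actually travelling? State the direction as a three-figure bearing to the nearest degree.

Taking east as x and north as y: velocity relative to the air = (102.912, 102.912) km/h; the air relative to ground = (0.000, 28.450) km/h.
Velocity relative to ground = (102.912, 102.912) + (0.000, 28.450) = (102.912, 131.362) km/h.
Bearing = atan2(102.91, 131.36) = 38.08° clockwise from north.

038°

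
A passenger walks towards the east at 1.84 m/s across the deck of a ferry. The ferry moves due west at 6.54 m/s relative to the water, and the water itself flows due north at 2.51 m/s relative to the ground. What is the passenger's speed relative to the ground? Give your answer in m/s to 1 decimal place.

5.3 m/s

In east/north components (m/s): passenger relative to ferry = (1.840, 0.000); ferry relative to water = (-6.540, 0.000); water relative to ground = (0.000, 2.510).
Sum = (-4.700, 2.510) m/s.
Speed = |(-4.700, 2.510)| = 5.328 m/s.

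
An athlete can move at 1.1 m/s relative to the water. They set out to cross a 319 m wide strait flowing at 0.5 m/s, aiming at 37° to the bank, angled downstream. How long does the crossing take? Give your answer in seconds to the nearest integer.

482 s

The component of the athlete's velocity perpendicular to the bank is 1.1 × sin 37° = 0.662 m/s.
The current is parallel to the bank, so it does not affect the crossing time.
Time = 319 / 0.662 = 481.876 s.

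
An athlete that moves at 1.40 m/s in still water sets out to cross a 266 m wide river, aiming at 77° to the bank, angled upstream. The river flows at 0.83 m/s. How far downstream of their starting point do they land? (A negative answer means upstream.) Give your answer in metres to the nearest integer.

100 m

Perpendicular speed = 1.364 m/s; crossing time = 266 / 1.364 = 194.998 s.
Net downstream speed = 0.515 m/s.
Drift = 0.515 × 194.998 = 100.437 m (downstream).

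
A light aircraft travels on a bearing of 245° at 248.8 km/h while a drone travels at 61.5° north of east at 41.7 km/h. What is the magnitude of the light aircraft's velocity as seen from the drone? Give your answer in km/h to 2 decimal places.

Taking east as x and north as y: light aircraft velocity = (-225.489, -105.147) km/h; drone velocity = (19.898, 36.647) km/h.
Velocity of light aircraft relative to drone = (-225.489, -105.147) − (19.898, 36.647) = (-245.387, -141.794) km/h.
Magnitude = |(-245.387, -141.794)| = 283.408 km/h.

283.41 km/h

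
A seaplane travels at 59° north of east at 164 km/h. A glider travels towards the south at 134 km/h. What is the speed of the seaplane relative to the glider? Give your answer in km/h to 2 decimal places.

Taking east as x and north as y: seaplane velocity = (84.466, 140.575) km/h; glider velocity = (0.000, -134.000) km/h.
Velocity of seaplane relative to glider = (84.466, 140.575) − (0.000, -134.000) = (84.466, 274.575) km/h.
Magnitude = |(84.466, 274.575)| = 287.274 km/h.

287.27 km/h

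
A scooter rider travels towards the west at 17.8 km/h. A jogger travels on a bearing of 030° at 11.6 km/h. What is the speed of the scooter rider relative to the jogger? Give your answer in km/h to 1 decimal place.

25.6 km/h

Taking east as x and north as y: scooter rider velocity = (-17.800, 0.000) km/h; jogger velocity = (5.800, 10.046) km/h.
Velocity of scooter rider relative to jogger = (-17.800, 0.000) − (5.800, 10.046) = (-23.600, -10.046) km/h.
Magnitude = |(-23.600, -10.046)| = 25.649 km/h.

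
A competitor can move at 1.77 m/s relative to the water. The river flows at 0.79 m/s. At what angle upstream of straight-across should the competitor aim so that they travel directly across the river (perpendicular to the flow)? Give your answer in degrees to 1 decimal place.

26.5°

To cancel the current, the upstream component of the competitor's velocity must equal the flow: 1.77 sin θ = 0.79.
sin θ = 0.79 / 1.77 = 0.4463.
θ = arcsin(0.4463) = 26.508°.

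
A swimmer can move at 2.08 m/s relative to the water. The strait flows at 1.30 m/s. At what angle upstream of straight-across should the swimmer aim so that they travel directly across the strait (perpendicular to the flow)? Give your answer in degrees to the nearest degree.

To cancel the current, the upstream component of the swimmer's velocity must equal the flow: 2.08 sin θ = 1.30.
sin θ = 1.30 / 2.08 = 0.6250.
θ = arcsin(0.6250) = 38.682°.

39°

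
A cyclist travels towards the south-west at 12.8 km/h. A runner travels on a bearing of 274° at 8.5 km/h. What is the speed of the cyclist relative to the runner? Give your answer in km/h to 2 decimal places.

Taking east as x and north as y: cyclist velocity = (-9.051, -9.051) km/h; runner velocity = (-8.479, 0.593) km/h.
Velocity of cyclist relative to runner = (-9.051, -9.051) − (-8.479, 0.593) = (-0.572, -9.644) km/h.
Magnitude = |(-0.572, -9.644)| = 9.661 km/h.

9.66 km/h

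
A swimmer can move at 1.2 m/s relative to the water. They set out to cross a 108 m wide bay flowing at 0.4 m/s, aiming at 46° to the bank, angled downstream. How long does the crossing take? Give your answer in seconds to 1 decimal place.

125.1 s

The component of the swimmer's velocity perpendicular to the bank is 1.2 × sin 46° = 0.863 m/s.
The flow acts along the bank and has no component across it.
Time = 108 / 0.863 = 125.115 s.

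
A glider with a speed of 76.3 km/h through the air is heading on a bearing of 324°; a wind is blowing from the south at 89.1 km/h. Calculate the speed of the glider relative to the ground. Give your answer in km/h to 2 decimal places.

157.35 km/h

Taking east as x and north as y: velocity relative to the air = (-44.848, 61.728) km/h; the air relative to ground = (0.000, 89.100) km/h.
Velocity relative to ground = (-44.848, 61.728) + (0.000, 89.100) = (-44.848, 150.828) km/h.
Speed = |(-44.848, 150.828)| = 157.354 km/h.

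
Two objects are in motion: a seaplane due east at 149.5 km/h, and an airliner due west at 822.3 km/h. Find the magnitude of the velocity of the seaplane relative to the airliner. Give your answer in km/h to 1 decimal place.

Taking east as x and north as y: seaplane velocity = (149.500, 0.000) km/h; airliner velocity = (-822.300, 0.000) km/h.
Velocity of seaplane relative to airliner = (149.500, 0.000) − (-822.300, 0.000) = (971.800, 0.000) km/h.
Magnitude = |(971.800, 0.000)| = 971.800 km/h.

971.8 km/h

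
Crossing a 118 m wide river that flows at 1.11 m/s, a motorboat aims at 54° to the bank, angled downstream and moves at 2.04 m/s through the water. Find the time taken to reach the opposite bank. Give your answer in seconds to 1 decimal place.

71.5 s

The component of the motorboat's velocity perpendicular to the bank is 2.04 × sin 54° = 1.650 m/s.
The flow acts along the bank and has no component across it.
Time = 118 / 1.650 = 71.498 s.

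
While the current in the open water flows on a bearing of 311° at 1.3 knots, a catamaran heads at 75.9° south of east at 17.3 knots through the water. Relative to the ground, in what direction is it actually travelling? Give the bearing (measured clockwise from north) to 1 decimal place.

168.5°

Taking east as x and north as y: velocity relative to the water = (4.215, -16.779) knots; the water relative to ground = (-0.981, 0.853) knots.
Velocity relative to ground = (4.215, -16.779) + (-0.981, 0.853) = (3.233, -15.926) knots.
Bearing = atan2(3.23, -15.93) = 168.52° clockwise from north.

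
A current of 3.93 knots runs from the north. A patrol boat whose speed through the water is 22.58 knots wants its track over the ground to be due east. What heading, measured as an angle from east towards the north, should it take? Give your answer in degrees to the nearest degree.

10°

The current pushes perpendicular to the desired track; the heading must have a component into the current equal to 3.93 knots: 22.58 sin θ = 3.93.
sin θ = 0.1740, so θ = 10.023°.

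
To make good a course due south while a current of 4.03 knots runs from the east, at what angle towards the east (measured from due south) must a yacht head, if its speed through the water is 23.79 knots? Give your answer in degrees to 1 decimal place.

The current pushes perpendicular to the desired track; the heading must have a component into the current equal to 4.03 knots: 23.79 sin θ = 4.03.
sin θ = 0.1694, so θ = 9.753°.

9.8°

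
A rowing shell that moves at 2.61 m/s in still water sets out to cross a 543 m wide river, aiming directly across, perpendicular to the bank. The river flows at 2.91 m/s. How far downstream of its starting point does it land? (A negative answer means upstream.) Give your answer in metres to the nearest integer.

Perpendicular speed = 2.610 m/s; crossing time = 543 / 2.610 = 208.046 s.
Net downstream speed = 2.910 m/s.
Drift = 2.910 × 208.046 = 605.414 m (downstream).

605 m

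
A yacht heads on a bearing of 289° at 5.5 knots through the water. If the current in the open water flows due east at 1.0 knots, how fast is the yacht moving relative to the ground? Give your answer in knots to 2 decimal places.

Taking east as x and north as y: velocity relative to the water = (-5.200, 1.791) knots; the water relative to ground = (1.000, 0.000) knots.
Velocity relative to ground = (-5.200, 1.791) + (1.000, 0.000) = (-4.200, 1.791) knots.
Speed = |(-4.200, 1.791)| = 4.566 knots.

4.57 knots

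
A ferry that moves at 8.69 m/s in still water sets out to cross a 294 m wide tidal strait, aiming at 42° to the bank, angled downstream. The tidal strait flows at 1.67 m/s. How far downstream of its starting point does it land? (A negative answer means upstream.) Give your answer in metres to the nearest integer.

Perpendicular speed = 5.815 m/s; crossing time = 294 / 5.815 = 50.561 s.
Net downstream speed = 8.128 m/s.
Drift = 8.128 × 50.561 = 410.957 m (downstream).

411 m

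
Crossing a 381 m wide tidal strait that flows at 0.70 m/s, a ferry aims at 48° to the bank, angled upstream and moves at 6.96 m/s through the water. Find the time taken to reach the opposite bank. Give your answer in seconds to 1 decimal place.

The component of the ferry's velocity perpendicular to the bank is 6.96 × sin 48° = 5.172 m/s.
The current is parallel to the bank, so it does not affect the crossing time.
Time = 381 / 5.172 = 73.662 s.

73.7 s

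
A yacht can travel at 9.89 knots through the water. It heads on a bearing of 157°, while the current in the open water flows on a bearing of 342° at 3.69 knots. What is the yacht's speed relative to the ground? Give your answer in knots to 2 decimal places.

6.22 knots

Taking east as x and north as y: velocity relative to the water = (3.864, -9.104) knots; the water relative to ground = (-1.140, 3.509) knots.
Velocity relative to ground = (3.864, -9.104) + (-1.140, 3.509) = (2.724, -5.594) knots.
Speed = |(2.724, -5.594)| = 6.222 knots.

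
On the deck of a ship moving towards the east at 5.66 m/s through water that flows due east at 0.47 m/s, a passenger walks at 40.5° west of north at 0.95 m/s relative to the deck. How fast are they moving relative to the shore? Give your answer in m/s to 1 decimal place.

5.6 m/s

In east/north components (m/s): passenger relative to ship = (-0.617, 0.722); ship relative to water = (5.660, 0.000); water relative to ground = (0.470, 0.000).
Sum = (5.513, 0.722) m/s.
Speed = |(5.513, 0.722)| = 5.560 m/s.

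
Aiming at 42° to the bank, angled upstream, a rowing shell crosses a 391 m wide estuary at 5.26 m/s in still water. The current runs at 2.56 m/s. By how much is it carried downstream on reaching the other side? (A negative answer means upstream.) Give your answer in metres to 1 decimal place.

Perpendicular speed = 3.520 m/s; crossing time = 391 / 3.520 = 111.091 s.
Net downstream speed = -1.349 m/s.
Drift = -1.349 × 111.091 = -149.856 m (upstream).

-149.9 m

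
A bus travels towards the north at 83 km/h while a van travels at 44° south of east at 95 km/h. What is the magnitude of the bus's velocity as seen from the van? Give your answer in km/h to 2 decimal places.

163.92 km/h

Taking east as x and north as y: bus velocity = (0.000, 83.000) km/h; van velocity = (68.337, -65.993) km/h.
Velocity of bus relative to van = (0.000, 83.000) − (68.337, -65.993) = (-68.337, 148.993) km/h.
Magnitude = |(-68.337, 148.993)| = 163.917 km/h.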